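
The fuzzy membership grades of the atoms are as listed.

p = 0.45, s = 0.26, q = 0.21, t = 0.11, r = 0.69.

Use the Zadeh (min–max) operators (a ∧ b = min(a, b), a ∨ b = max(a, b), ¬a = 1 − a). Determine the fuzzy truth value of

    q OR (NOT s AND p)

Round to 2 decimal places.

0.45

NOT s = 1 − 0.26 = 0.74
NOT s AND p = min(a, b) on (0.74, 0.45) = 0.45
q OR (NOT s AND p) = max(a, b) on (0.21, 0.45) = 0.45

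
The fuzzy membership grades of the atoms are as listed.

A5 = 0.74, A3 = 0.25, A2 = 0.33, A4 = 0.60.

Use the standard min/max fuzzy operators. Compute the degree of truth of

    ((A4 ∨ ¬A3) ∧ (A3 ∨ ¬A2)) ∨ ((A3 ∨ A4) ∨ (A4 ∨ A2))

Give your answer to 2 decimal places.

0.67

¬A3 = 1 − 0.25 = 0.75
A4 ∨ ¬A3 = max(a, b) on (0.60, 0.75) = 0.75
¬A2 = 1 − 0.33 = 0.67
A3 ∨ ¬A2 = max(a, b) on (0.25, 0.67) = 0.67
(A4 ∨ ¬A3) ∧ (A3 ∨ ¬A2) = min(a, b) on (0.75, 0.67) = 0.67
A3 ∨ A4 = max(a, b) on (0.25, 0.60) = 0.60
A4 ∨ A2 = max(a, b) on (0.60, 0.33) = 0.60
(A3 ∨ A4) ∨ (A4 ∨ A2) = max(a, b) on (0.60, 0.60) = 0.60
((A4 ∨ ¬A3) ∧ (A3 ∨ ¬A2)) ∨ ((A3 ∨ A4) ∨ (A4 ∨ A2)) = max(a, b) on (0.67, 0.60) = 0.67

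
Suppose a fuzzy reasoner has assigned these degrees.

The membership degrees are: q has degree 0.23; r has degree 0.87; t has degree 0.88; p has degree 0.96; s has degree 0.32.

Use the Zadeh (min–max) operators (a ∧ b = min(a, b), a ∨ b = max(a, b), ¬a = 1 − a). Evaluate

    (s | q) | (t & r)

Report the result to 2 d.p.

s | q = max(a, b) on (0.32, 0.23) = 0.32
t & r = min(a, b) on (0.88, 0.87) = 0.87
(s | q) | (t & r) = max(a, b) on (0.32, 0.87) = 0.87

0.87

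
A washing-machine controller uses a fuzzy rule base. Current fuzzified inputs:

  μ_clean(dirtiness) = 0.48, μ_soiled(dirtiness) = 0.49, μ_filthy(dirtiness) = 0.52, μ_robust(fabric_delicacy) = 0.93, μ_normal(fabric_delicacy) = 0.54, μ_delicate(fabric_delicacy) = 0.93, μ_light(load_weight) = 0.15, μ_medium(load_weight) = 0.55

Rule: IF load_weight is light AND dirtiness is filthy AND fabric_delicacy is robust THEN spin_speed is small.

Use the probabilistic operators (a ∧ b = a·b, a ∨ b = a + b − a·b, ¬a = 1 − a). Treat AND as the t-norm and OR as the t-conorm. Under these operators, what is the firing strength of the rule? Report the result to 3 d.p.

firing strength: light=0.15, filthy=0.52, robust=0.93; AND[a·b] → w = 0.0725

0.073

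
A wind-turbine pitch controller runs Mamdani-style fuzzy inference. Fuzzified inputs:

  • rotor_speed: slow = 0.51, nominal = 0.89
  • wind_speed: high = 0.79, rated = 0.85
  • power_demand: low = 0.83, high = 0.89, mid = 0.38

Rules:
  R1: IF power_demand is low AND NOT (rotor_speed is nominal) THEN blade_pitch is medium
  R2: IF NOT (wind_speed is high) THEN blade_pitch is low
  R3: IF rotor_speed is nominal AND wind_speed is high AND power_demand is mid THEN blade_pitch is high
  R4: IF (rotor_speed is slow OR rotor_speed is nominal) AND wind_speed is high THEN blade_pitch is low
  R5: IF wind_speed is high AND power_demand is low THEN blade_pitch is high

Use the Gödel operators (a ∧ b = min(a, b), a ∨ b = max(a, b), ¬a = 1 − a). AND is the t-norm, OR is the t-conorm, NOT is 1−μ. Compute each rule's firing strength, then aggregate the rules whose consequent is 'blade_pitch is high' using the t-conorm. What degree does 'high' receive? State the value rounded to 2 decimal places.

R1: low=0.83, ¬nominal=1−0.89=0.11; AND[min(a, b)] → w = 0.11
R2: ¬high=1−0.79=0.21 → w = 0.21
R3: nominal=0.89, high=0.79, mid=0.38; AND[min(a, b)] → w = 0.38
R4: (slow=0.51 OR nominal=0.89) = 0.89; AND[min(a, b)] with high=0.79 → w = 0.79
R5: high=0.79, low=0.83; AND[min(a, b)] → w = 0.79
Rules with consequent 'high': {R3, R5} → strengths 0.38, 0.79
Aggregate via t-conorm [max(a, b)]: 0.79

0.79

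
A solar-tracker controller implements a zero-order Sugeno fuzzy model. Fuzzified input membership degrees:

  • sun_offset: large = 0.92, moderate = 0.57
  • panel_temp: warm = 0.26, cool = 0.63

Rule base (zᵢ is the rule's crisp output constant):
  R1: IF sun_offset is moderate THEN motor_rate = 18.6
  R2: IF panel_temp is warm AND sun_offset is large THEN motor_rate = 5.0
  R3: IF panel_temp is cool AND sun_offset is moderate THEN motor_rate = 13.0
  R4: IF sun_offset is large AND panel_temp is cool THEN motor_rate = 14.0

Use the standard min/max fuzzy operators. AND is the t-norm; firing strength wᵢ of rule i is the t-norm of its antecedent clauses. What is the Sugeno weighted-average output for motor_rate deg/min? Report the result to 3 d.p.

13.858

R1 (z=18.6): moderate=0.57 → w = 0.57
R2 (z=5.0): warm=0.26, large=0.92; AND[min(a, b)] → w = 0.26
R3 (z=13.0): cool=0.63, moderate=0.57; AND[min(a, b)] → w = 0.57
R4 (z=14.0): large=0.92, cool=0.63; AND[min(a, b)] → w = 0.63
Weighted average = (0.57·18.6 + 0.26·5.0 + 0.57·13.0 + 0.63·14.0) / (0.57 + 0.26 + 0.57 + 0.63)
  = 28.1320 / 2.0300 = 13.858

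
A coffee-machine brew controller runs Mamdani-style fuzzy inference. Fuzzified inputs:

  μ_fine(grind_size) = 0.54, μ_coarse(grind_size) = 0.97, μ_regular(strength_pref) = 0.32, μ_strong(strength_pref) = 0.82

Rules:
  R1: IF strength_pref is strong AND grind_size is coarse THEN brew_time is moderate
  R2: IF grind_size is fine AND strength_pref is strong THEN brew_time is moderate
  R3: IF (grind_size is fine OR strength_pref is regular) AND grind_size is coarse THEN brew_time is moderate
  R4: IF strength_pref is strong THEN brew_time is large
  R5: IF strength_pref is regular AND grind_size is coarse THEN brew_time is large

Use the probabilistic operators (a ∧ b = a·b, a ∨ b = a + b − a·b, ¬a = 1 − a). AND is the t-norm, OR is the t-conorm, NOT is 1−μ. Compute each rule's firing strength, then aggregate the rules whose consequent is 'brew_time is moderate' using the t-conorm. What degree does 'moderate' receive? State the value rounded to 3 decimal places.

0.962

R1: strong=0.82, coarse=0.97; AND[a·b] → w = 0.7954
R2: fine=0.54, strong=0.82; AND[a·b] → w = 0.4428
R3: (fine=0.54 OR regular=0.32) = 0.6872; AND[a·b] with coarse=0.97 → w = 0.6666
R4: strong=0.82 → w = 0.8200
R5: regular=0.32, coarse=0.97; AND[a·b] → w = 0.3104
Rules with consequent 'moderate': {R1, R2, R3} → strengths 0.7954, 0.4428, 0.6666
Aggregate via t-conorm [a + b − a·b]: 0.9620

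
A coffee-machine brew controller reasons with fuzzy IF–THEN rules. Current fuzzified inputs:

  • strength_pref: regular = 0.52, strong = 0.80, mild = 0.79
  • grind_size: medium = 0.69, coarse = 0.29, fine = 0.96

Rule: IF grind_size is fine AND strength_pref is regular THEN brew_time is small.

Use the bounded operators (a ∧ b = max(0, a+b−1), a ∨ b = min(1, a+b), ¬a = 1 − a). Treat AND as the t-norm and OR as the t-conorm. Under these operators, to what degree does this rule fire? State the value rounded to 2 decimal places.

firing strength: fine=0.96, regular=0.52; AND[max(0, a+b−1)] → w = 0.48

0.48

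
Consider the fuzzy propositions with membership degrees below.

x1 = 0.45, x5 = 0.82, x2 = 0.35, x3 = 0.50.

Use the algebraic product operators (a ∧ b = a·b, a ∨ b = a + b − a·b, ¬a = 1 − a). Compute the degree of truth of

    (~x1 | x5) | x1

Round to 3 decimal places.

0.955

~x1 = 1 − 0.4500 = 0.5500
~x1 | x5 = a + b − a·b on (0.5500, 0.8200) = 0.9190
(~x1 | x5) | x1 = a + b − a·b on (0.9190, 0.4500) = 0.9554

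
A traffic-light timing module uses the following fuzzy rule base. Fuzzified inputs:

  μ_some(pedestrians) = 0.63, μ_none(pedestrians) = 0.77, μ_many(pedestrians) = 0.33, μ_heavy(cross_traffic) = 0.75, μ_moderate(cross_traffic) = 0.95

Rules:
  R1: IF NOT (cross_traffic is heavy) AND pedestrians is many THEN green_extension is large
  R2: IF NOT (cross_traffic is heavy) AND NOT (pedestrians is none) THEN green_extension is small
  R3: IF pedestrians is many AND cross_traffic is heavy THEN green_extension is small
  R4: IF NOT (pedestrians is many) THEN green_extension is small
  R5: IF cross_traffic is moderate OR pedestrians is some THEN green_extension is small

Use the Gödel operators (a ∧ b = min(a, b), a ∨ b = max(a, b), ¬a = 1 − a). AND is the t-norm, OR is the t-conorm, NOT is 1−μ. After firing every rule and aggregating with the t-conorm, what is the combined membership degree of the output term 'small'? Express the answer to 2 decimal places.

0.95

R1: ¬heavy=1−0.75=0.25, many=0.33; AND[min(a, b)] → w = 0.25
R2: ¬heavy=1−0.75=0.25, ¬none=1−0.77=0.23; AND[min(a, b)] → w = 0.23
R3: many=0.33, heavy=0.75; AND[min(a, b)] → w = 0.33
R4: ¬many=1−0.33=0.67 → w = 0.67
R5: moderate=0.95, some=0.63; OR[max(a, b)] → w = 0.95
Rules with consequent 'small': {R2, R3, R4, R5} → strengths 0.23, 0.33, 0.67, 0.95
Aggregate via t-conorm [max(a, b)]: 0.95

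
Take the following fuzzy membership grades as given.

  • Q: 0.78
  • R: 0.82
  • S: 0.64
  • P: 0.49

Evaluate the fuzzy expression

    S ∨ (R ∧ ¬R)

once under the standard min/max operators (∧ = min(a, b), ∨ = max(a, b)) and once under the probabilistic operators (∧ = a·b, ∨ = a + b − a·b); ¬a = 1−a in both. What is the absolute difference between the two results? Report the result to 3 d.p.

0.053

Under standard min/max:
  ¬R = 1 − 0.82 = 0.18
  R ∧ ¬R = min(a, b) on (0.82, 0.18) = 0.18
  S ∨ (R ∧ ¬R) = max(a, b) on (0.64, 0.18) = 0.64
  → value = 0.6400
Under probabilistic:
  ¬R = 1 − 0.8200 = 0.1800
  R ∧ ¬R = a·b on (0.8200, 0.1800) = 0.1476
  S ∨ (R ∧ ¬R) = a + b − a·b on (0.6400, 0.1476) = 0.6931
  → value = 0.6931
|0.6400 − 0.6931| = 0.053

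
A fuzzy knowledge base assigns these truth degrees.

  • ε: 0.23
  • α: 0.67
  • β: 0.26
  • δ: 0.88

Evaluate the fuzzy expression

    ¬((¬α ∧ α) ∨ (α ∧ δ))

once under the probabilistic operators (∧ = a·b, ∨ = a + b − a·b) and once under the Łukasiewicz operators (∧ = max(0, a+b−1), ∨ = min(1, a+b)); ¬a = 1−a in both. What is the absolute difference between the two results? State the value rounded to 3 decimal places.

Under probabilistic:
  ¬α = 1 − 0.6700 = 0.3300
  ¬α ∧ α = a·b on (0.3300, 0.6700) = 0.2211
  α ∧ δ = a·b on (0.6700, 0.8800) = 0.5896
  (¬α ∧ α) ∨ (α ∧ δ) = a + b − a·b on (0.2211, 0.5896) = 0.6803
  ¬((¬α ∧ α) ∨ (α ∧ δ)) = 1 − 0.6803 = 0.3197
  → value = 0.3197
Under Łukasiewicz:
  ¬α = 1 − 0.67 = 0.33
  ¬α ∧ α = max(0, a+b−1) on (0.33, 0.67) = 0.00
  α ∧ δ = max(0, a+b−1) on (0.67, 0.88) = 0.55
  (¬α ∧ α) ∨ (α ∧ δ) = min(1, a+b) on (0.00, 0.55) = 0.55
  ¬((¬α ∧ α) ∨ (α ∧ δ)) = 1 − 0.55 = 0.45
  → value = 0.4500
|0.3197 − 0.4500| = 0.130

0.130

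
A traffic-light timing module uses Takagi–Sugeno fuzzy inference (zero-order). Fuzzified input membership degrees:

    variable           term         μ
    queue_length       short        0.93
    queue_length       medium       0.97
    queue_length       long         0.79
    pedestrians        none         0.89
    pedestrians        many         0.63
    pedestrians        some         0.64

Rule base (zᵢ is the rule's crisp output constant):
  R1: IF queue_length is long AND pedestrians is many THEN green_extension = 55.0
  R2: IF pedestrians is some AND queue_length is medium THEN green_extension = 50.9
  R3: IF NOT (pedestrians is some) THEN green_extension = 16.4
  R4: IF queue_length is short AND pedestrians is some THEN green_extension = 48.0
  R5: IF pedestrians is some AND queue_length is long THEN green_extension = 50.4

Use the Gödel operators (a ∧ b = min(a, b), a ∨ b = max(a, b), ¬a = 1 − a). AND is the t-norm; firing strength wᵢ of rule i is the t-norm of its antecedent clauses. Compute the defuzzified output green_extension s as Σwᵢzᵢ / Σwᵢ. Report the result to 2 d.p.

R1 (z=55.0): long=0.79, many=0.63; AND[min(a, b)] → w = 0.63
R2 (z=50.9): some=0.64, medium=0.97; AND[min(a, b)] → w = 0.64
R3 (z=16.4): ¬some=1−0.64=0.36 → w = 0.36
R4 (z=48.0): short=0.93, some=0.64; AND[min(a, b)] → w = 0.64
R5 (z=50.4): some=0.64, long=0.79; AND[min(a, b)] → w = 0.64
Weighted average = (0.63·55.0 + 0.64·50.9 + 0.36·16.4 + 0.64·48.0 + 0.64·50.4) / (0.63 + 0.64 + 0.36 + 0.64 + 0.64)
  = 136.1060 / 2.9100 = 46.77

46.77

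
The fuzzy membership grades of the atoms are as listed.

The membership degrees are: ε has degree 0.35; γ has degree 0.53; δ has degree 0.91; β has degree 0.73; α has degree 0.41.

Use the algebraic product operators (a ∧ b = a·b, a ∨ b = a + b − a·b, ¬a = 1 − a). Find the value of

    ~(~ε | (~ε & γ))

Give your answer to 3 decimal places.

~ε = 1 − 0.3500 = 0.6500
~ε = 1 − 0.3500 = 0.6500
~ε & γ = a·b on (0.6500, 0.5300) = 0.3445
~ε | (~ε & γ) = a + b − a·b on (0.6500, 0.3445) = 0.7706
~(~ε | (~ε & γ)) = 1 − 0.7706 = 0.2294

0.229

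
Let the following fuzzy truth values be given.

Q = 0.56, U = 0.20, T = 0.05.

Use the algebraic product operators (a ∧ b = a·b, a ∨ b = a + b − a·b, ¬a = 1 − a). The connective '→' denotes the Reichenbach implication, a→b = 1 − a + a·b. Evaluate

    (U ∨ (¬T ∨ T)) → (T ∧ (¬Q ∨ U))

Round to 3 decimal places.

0.065

¬T = 1 − 0.0500 = 0.9500
¬T ∨ T = a + b − a·b on (0.9500, 0.0500) = 0.9525
U ∨ (¬T ∨ T) = a + b − a·b on (0.2000, 0.9525) = 0.9620
¬Q = 1 − 0.5600 = 0.4400
¬Q ∨ U = a + b − a·b on (0.4400, 0.2000) = 0.5520
T ∧ (¬Q ∨ U) = a·b on (0.0500, 0.5520) = 0.0276
(U ∨ (¬T ∨ T)) → (T ∧ (¬Q ∨ U))  [Reichenbach: 1 − a + a·b] with a=0.9620, b=0.0276 → 0.0646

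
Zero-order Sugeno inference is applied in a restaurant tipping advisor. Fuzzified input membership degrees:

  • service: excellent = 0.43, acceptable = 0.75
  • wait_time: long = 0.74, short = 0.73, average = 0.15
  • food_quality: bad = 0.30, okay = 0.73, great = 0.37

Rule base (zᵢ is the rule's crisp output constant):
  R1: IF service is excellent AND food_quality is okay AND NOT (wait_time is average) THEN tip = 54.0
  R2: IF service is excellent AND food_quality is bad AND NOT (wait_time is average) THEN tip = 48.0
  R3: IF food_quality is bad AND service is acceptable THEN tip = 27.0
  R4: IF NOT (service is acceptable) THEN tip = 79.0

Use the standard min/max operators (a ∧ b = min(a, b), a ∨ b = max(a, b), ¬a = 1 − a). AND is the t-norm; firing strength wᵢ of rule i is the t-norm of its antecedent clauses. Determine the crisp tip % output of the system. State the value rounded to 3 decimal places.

R1 (z=54.0): excellent=0.43, okay=0.73, ¬average=1−0.15=0.85; AND[min(a, b)] → w = 0.43
R2 (z=48.0): excellent=0.43, bad=0.30, ¬average=1−0.15=0.85; AND[min(a, b)] → w = 0.30
R3 (z=27.0): bad=0.30, acceptable=0.75; AND[min(a, b)] → w = 0.30
R4 (z=79.0): ¬acceptable=1−0.75=0.25 → w = 0.25
Weighted average = (0.43·54.0 + 0.30·48.0 + 0.30·27.0 + 0.25·79.0) / (0.43 + 0.30 + 0.30 + 0.25)
  = 65.4700 / 1.2800 = 51.148

51.148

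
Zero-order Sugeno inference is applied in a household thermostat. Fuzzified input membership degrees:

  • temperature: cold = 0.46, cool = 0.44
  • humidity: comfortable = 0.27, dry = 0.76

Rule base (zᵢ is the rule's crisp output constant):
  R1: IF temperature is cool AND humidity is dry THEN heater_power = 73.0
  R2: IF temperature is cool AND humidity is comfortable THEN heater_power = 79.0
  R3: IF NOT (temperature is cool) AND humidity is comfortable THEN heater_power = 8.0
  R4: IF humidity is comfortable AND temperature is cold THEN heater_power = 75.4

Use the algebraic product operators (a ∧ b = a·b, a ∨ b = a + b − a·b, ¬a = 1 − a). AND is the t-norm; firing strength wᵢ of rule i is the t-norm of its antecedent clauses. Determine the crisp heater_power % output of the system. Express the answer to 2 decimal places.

R1 (z=73.0): cool=0.44, dry=0.76; AND[a·b] → w = 0.3344
R2 (z=79.0): cool=0.44, comfortable=0.27; AND[a·b] → w = 0.1188
R3 (z=8.0): ¬cool=1−0.44=0.56, comfortable=0.27; AND[a·b] → w = 0.1512
R4 (z=75.4): comfortable=0.27, cold=0.46; AND[a·b] → w = 0.1242
Weighted average = (0.3344·73.0 + 0.1188·79.0 + 0.1512·8.0 + 0.1242·75.4) / (0.3344 + 0.1188 + 0.1512 + 0.1242)
  = 44.3707 / 0.7286 = 60.90

60.90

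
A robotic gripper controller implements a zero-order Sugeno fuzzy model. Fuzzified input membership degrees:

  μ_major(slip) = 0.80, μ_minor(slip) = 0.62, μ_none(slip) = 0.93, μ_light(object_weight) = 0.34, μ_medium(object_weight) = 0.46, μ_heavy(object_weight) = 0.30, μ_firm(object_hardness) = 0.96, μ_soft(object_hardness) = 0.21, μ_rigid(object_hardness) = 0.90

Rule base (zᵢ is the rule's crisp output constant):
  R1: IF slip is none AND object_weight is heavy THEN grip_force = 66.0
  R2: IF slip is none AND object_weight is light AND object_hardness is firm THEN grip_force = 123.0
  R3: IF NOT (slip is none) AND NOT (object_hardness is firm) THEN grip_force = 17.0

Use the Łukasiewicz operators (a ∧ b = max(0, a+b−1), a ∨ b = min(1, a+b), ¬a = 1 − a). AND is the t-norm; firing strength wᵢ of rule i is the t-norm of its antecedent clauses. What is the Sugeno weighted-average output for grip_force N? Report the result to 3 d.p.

R1 (z=66.0): none=0.93, heavy=0.30; AND[max(0, a+b−1)] → w = 0.23
R2 (z=123.0): none=0.93, light=0.34, firm=0.96; AND[max(0, a+b−1)] → w = 0.23
R3 (z=17.0): ¬none=1−0.93=0.07, ¬firm=1−0.96=0.04; AND[max(0, a+b−1)] → w = 0.00
Weighted average = (0.23·66.0 + 0.23·123.0 + 0.00·17.0) / (0.23 + 0.23 + 0.00)
  = 43.4700 / 0.4600 = 94.500

94.500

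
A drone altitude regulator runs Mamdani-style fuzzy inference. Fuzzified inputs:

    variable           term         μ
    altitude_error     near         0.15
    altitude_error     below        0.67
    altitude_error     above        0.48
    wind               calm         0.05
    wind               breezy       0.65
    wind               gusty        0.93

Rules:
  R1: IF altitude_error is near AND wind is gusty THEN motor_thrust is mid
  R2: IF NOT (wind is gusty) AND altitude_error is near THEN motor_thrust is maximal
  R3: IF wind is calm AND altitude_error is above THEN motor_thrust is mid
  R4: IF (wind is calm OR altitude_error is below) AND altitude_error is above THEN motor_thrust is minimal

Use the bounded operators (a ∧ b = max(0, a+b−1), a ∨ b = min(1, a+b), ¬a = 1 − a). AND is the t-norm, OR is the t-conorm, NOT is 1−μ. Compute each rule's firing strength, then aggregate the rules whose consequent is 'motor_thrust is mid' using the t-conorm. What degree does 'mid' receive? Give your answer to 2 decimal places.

R1: near=0.15, gusty=0.93; AND[max(0, a+b−1)] → w = 0.08
R2: ¬gusty=1−0.93=0.07, near=0.15; AND[max(0, a+b−1)] → w = 0.00
R3: calm=0.05, above=0.48; AND[max(0, a+b−1)] → w = 0.00
R4: (calm=0.05 OR below=0.67) = 0.72; AND[max(0, a+b−1)] with above=0.48 → w = 0.20
Rules with consequent 'mid': {R1, R3} → strengths 0.08, 0.00
Aggregate via t-conorm [min(1, a+b)]: 0.08

0.08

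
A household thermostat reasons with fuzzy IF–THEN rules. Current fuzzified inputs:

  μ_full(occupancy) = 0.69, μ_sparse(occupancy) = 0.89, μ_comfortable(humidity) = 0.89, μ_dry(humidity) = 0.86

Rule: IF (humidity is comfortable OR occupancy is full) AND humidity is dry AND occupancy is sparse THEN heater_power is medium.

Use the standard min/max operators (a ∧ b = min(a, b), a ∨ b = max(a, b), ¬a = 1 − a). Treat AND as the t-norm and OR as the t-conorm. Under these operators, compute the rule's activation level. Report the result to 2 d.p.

firing strength: (comfortable=0.89 OR full=0.69) = 0.89; AND[min(a, b)] with dry=0.86, sparse=0.89 → w = 0.86

0.86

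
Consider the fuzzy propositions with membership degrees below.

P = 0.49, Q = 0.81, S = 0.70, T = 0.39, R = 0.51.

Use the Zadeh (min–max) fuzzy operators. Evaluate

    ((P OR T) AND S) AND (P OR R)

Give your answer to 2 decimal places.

P OR T = max(a, b) on (0.49, 0.39) = 0.49
(P OR T) AND S = min(a, b) on (0.49, 0.70) = 0.49
P OR R = max(a, b) on (0.49, 0.51) = 0.51
((P OR T) AND S) AND (P OR R) = min(a, b) on (0.49, 0.51) = 0.49

0.49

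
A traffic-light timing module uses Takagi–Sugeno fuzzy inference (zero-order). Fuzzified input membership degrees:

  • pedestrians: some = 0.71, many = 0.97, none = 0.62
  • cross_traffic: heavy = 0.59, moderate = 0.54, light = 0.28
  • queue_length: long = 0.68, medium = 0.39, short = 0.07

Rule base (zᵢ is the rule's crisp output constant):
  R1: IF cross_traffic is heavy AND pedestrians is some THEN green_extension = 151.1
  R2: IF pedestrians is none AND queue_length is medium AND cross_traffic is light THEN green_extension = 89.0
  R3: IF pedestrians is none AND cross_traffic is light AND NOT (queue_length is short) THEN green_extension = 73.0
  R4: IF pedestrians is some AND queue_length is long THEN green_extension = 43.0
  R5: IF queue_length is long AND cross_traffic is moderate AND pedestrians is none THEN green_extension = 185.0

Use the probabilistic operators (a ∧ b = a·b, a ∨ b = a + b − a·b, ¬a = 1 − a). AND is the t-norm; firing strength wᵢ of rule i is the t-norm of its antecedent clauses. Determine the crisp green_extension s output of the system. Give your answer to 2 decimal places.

R1 (z=151.1): heavy=0.59, some=0.71; AND[a·b] → w = 0.4189
R2 (z=89.0): none=0.62, medium=0.39, light=0.28; AND[a·b] → w = 0.0677
R3 (z=73.0): none=0.62, light=0.28, ¬short=1−0.07=0.93; AND[a·b] → w = 0.1614
R4 (z=43.0): some=0.71, long=0.68; AND[a·b] → w = 0.4828
R5 (z=185.0): long=0.68, moderate=0.54, none=0.62; AND[a·b] → w = 0.2277
Weighted average = (0.4189·151.1 + 0.0677·89.0 + 0.1614·73.0 + 0.4828·43.0 + 0.2277·185.0) / (0.4189 + 0.0677 + 0.1614 + 0.4828 + 0.2277)
  = 143.9854 / 1.3585 = 105.99

105.99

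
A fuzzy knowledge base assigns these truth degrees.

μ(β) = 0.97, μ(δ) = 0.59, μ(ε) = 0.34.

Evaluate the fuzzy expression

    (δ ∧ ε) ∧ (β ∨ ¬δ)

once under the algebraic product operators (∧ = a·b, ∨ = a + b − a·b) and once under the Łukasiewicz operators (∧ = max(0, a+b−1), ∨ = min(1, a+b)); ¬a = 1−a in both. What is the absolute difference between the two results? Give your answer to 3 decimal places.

0.197

Under algebraic product:
  δ ∧ ε = a·b on (0.5900, 0.3400) = 0.2006
  ¬δ = 1 − 0.5900 = 0.4100
  β ∨ ¬δ = a + b − a·b on (0.9700, 0.4100) = 0.9823
  (δ ∧ ε) ∧ (β ∨ ¬δ) = a·b on (0.2006, 0.9823) = 0.1970
  → value = 0.1970
Under Łukasiewicz:
  δ ∧ ε = max(0, a+b−1) on (0.59, 0.34) = 0.00
  ¬δ = 1 − 0.59 = 0.41
  β ∨ ¬δ = min(1, a+b) on (0.97, 0.41) = 1.00
  (δ ∧ ε) ∧ (β ∨ ¬δ) = max(0, a+b−1) on (0.00, 1.00) = 0.00
  → value = 0.0000
|0.1970 − 0.0000| = 0.197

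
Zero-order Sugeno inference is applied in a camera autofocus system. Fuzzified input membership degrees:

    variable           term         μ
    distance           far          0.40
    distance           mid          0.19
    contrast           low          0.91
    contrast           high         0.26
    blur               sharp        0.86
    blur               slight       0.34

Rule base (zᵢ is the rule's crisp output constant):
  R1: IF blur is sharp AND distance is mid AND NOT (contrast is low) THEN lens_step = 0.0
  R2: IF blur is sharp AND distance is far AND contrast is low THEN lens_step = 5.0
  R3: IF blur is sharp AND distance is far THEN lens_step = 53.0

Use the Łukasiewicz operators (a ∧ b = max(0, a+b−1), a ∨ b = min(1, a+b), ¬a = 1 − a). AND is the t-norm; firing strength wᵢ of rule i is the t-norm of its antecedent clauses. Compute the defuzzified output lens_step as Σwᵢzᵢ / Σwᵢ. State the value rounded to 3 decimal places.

R1 (z=0.0): sharp=0.86, mid=0.19, ¬low=1−0.91=0.09; AND[max(0, a+b−1)] → w = 0.00
R2 (z=5.0): sharp=0.86, far=0.40, low=0.91; AND[max(0, a+b−1)] → w = 0.17
R3 (z=53.0): sharp=0.86, far=0.40; AND[max(0, a+b−1)] → w = 0.26
Weighted average = (0.00·0.0 + 0.17·5.0 + 0.26·53.0) / (0.00 + 0.17 + 0.26)
  = 14.6300 / 0.4300 = 34.023

34.023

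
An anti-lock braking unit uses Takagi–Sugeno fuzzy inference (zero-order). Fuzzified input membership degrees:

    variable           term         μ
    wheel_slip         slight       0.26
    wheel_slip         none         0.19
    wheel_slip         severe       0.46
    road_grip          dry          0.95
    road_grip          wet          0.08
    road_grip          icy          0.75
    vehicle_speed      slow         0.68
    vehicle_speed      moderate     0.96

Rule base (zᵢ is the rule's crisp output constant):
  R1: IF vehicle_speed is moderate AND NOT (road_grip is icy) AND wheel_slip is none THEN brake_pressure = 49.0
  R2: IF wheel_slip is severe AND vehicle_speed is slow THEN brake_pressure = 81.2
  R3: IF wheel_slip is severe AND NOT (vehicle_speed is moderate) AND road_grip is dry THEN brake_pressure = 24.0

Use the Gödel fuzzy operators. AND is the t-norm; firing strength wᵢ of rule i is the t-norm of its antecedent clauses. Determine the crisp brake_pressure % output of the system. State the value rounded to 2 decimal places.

R1 (z=49.0): moderate=0.96, ¬icy=1−0.75=0.25, none=0.19; AND[min(a, b)] → w = 0.19
R2 (z=81.2): severe=0.46, slow=0.68; AND[min(a, b)] → w = 0.46
R3 (z=24.0): severe=0.46, ¬moderate=1−0.96=0.04, dry=0.95; AND[min(a, b)] → w = 0.04
Weighted average = (0.19·49.0 + 0.46·81.2 + 0.04·24.0) / (0.19 + 0.46 + 0.04)
  = 47.6220 / 0.6900 = 69.02

69.02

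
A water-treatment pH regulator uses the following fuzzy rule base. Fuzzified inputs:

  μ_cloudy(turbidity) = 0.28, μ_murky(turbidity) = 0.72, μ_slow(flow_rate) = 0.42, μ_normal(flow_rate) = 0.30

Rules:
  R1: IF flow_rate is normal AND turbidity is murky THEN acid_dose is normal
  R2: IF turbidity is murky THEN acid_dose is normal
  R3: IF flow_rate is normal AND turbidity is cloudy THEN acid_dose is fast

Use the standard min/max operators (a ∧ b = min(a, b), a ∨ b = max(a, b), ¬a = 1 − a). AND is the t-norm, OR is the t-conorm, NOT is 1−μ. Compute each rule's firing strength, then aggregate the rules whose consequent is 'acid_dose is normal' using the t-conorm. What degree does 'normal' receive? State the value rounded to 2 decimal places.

0.72

R1: normal=0.30, murky=0.72; AND[min(a, b)] → w = 0.30
R2: murky=0.72 → w = 0.72
R3: normal=0.30, cloudy=0.28; AND[min(a, b)] → w = 0.28
Rules with consequent 'normal': {R1, R2} → strengths 0.30, 0.72
Aggregate via t-conorm [max(a, b)]: 0.72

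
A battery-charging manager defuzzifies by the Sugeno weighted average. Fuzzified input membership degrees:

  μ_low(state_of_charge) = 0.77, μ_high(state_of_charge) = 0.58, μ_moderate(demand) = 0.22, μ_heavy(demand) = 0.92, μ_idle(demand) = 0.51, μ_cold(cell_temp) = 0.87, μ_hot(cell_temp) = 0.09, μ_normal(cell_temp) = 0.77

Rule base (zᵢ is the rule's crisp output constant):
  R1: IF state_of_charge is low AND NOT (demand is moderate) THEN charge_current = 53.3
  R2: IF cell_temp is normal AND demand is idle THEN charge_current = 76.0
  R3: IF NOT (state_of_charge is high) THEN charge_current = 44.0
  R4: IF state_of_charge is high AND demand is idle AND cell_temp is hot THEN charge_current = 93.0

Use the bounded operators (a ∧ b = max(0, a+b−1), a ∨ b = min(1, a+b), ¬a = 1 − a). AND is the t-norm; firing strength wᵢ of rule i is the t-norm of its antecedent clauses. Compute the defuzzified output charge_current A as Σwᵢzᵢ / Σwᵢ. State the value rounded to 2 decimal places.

55.26

R1 (z=53.3): low=0.77, ¬moderate=1−0.22=0.78; AND[max(0, a+b−1)] → w = 0.55
R2 (z=76.0): normal=0.77, idle=0.51; AND[max(0, a+b−1)] → w = 0.28
R3 (z=44.0): ¬high=1−0.58=0.42 → w = 0.42
R4 (z=93.0): high=0.58, idle=0.51, hot=0.09; AND[max(0, a+b−1)] → w = 0.00
Weighted average = (0.55·53.3 + 0.28·76.0 + 0.42·44.0 + 0.00·93.0) / (0.55 + 0.28 + 0.42 + 0.00)
  = 69.0750 / 1.2500 = 55.26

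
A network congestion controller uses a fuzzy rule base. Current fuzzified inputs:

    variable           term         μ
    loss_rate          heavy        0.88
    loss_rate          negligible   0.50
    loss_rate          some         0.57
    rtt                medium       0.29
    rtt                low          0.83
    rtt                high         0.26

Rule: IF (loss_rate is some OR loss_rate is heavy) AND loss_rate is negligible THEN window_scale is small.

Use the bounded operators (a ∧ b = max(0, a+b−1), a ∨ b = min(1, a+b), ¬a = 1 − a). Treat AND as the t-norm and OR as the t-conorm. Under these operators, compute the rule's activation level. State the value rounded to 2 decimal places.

firing strength: (some=0.57 OR heavy=0.88) = 1.00; AND[max(0, a+b−1)] with negligible=0.50 → w = 0.50

0.50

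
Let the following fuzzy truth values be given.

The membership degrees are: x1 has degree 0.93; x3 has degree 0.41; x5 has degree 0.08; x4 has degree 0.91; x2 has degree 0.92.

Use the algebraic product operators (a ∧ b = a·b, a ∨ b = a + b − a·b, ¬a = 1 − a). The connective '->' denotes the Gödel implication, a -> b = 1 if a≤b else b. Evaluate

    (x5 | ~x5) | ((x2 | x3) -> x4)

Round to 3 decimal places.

0.993

~x5 = 1 − 0.0800 = 0.9200
x5 | ~x5 = a + b − a·b on (0.0800, 0.9200) = 0.9264
x2 | x3 = a + b − a·b on (0.9200, 0.4100) = 0.9528
(x2 | x3) -> x4  [Gödel: 1 if a≤b else b] with a=0.9528, b=0.9100 → 0.9100
(x5 | ~x5) | ((x2 | x3) -> x4) = a + b − a·b on (0.9264, 0.9100) = 0.9934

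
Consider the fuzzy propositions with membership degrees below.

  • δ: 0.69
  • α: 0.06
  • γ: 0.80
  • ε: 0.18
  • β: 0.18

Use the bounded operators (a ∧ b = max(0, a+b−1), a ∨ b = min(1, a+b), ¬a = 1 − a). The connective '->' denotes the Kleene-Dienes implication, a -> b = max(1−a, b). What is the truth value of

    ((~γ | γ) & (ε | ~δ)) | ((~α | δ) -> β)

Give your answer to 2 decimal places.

~γ = 1 − 0.80 = 0.20
~γ | γ = min(1, a+b) on (0.20, 0.80) = 1.00
~δ = 1 − 0.69 = 0.31
ε | ~δ = min(1, a+b) on (0.18, 0.31) = 0.49
(~γ | γ) & (ε | ~δ) = max(0, a+b−1) on (1.00, 0.49) = 0.49
~α = 1 − 0.06 = 0.94
~α | δ = min(1, a+b) on (0.94, 0.69) = 1.00
(~α | δ) -> β  [Kleene-Dienes: max(1−a, b)] with a=1.00, b=0.18 → 0.18
((~γ | γ) & (ε | ~δ)) | ((~α | δ) -> β) = min(1, a+b) on (0.49, 0.18) = 0.67

0.67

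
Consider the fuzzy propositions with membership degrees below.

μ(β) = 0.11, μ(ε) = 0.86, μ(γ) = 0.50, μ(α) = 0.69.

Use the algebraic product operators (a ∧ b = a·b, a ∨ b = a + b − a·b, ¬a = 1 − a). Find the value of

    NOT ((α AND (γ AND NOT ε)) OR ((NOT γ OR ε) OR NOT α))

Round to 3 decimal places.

NOT ε = 1 − 0.8600 = 0.1400
γ AND NOT ε = a·b on (0.5000, 0.1400) = 0.0700
α AND (γ AND NOT ε) = a·b on (0.6900, 0.0700) = 0.0483
NOT γ = 1 − 0.5000 = 0.5000
NOT γ OR ε = a + b − a·b on (0.5000, 0.8600) = 0.9300
NOT α = 1 − 0.6900 = 0.3100
(NOT γ OR ε) OR NOT α = a + b − a·b on (0.9300, 0.3100) = 0.9517
(α AND (γ AND NOT ε)) OR ((NOT γ OR ε) OR NOT α) = a + b − a·b on (0.0483, 0.9517) = 0.9540
NOT ((α AND (γ AND NOT ε)) OR ((NOT γ OR ε) OR NOT α)) = 1 − 0.9540 = 0.0460

0.046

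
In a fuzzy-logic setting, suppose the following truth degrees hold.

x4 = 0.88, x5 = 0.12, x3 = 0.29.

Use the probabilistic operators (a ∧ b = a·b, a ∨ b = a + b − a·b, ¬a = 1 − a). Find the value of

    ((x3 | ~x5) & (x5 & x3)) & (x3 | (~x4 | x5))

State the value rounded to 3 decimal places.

~x5 = 1 − 0.1200 = 0.8800
x3 | ~x5 = a + b − a·b on (0.2900, 0.8800) = 0.9148
x5 & x3 = a·b on (0.1200, 0.2900) = 0.0348
(x3 | ~x5) & (x5 & x3) = a·b on (0.9148, 0.0348) = 0.0318
~x4 = 1 − 0.8800 = 0.1200
~x4 | x5 = a + b − a·b on (0.1200, 0.1200) = 0.2256
x3 | (~x4 | x5) = a + b − a·b on (0.2900, 0.2256) = 0.4502
((x3 | ~x5) & (x5 & x3)) & (x3 | (~x4 | x5)) = a·b on (0.0318, 0.4502) = 0.0143

0.014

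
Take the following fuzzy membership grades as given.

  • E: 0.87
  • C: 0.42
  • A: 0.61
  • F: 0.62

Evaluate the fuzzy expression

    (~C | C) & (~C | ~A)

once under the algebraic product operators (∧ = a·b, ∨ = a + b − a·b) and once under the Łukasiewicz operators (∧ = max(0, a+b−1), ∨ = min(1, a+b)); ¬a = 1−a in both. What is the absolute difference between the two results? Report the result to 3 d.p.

Under algebraic product:
  ~C = 1 − 0.4200 = 0.5800
  ~C | C = a + b − a·b on (0.5800, 0.4200) = 0.7564
  ~C = 1 − 0.4200 = 0.5800
  ~A = 1 − 0.6100 = 0.3900
  ~C | ~A = a + b − a·b on (0.5800, 0.3900) = 0.7438
  (~C | C) & (~C | ~A) = a·b on (0.7564, 0.7438) = 0.5626
  → value = 0.5626
Under Łukasiewicz:
  ~C = 1 − 0.42 = 0.58
  ~C | C = min(1, a+b) on (0.58, 0.42) = 1.00
  ~C = 1 − 0.42 = 0.58
  ~A = 1 − 0.61 = 0.39
  ~C | ~A = min(1, a+b) on (0.58, 0.39) = 0.97
  (~C | C) & (~C | ~A) = max(0, a+b−1) on (1.00, 0.97) = 0.97
  → value = 0.9700
|0.5626 − 0.9700| = 0.407

0.407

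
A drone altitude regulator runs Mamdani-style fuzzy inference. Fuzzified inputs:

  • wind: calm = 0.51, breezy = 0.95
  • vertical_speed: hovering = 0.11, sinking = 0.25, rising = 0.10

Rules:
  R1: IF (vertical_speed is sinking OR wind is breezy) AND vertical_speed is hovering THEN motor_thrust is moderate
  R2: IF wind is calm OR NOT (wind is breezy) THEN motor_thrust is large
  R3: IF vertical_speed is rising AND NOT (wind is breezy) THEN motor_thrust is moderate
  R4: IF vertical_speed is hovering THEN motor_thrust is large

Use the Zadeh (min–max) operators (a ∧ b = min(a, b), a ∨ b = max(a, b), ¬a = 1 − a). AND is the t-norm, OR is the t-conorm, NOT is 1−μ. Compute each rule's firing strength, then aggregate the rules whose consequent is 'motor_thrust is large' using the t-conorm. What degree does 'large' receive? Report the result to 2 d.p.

R1: (sinking=0.25 OR breezy=0.95) = 0.95; AND[min(a, b)] with hovering=0.11 → w = 0.11
R2: calm=0.51, ¬breezy=1−0.95=0.05; OR[max(a, b)] → w = 0.51
R3: rising=0.10, ¬breezy=1−0.95=0.05; AND[min(a, b)] → w = 0.05
R4: hovering=0.11 → w = 0.11
Rules with consequent 'large': {R2, R4} → strengths 0.51, 0.11
Aggregate via t-conorm [max(a, b)]: 0.51

0.51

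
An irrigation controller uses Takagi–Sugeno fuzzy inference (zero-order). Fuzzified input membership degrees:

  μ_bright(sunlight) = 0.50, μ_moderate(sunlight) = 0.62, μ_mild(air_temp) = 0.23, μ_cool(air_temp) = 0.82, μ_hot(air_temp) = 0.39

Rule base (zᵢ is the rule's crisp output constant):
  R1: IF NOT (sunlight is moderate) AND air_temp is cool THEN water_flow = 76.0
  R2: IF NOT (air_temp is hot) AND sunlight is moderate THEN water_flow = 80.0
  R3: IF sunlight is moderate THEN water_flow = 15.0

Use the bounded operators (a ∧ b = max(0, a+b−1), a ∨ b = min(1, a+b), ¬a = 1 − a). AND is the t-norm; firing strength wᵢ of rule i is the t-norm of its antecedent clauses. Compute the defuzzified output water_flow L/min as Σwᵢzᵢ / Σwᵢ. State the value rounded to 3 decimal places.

R1 (z=76.0): ¬moderate=1−0.62=0.38, cool=0.82; AND[max(0, a+b−1)] → w = 0.20
R2 (z=80.0): ¬hot=1−0.39=0.61, moderate=0.62; AND[max(0, a+b−1)] → w = 0.23
R3 (z=15.0): moderate=0.62 → w = 0.62
Weighted average = (0.20·76.0 + 0.23·80.0 + 0.62·15.0) / (0.20 + 0.23 + 0.62)
  = 42.9000 / 1.0500 = 40.857

40.857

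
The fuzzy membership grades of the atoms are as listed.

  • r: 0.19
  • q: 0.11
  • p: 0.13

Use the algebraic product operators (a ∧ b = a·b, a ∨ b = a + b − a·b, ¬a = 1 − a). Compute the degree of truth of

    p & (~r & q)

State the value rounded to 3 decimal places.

~r = 1 − 0.1900 = 0.8100
~r & q = a·b on (0.8100, 0.1100) = 0.0891
p & (~r & q) = a·b on (0.1300, 0.0891) = 0.0116

0.012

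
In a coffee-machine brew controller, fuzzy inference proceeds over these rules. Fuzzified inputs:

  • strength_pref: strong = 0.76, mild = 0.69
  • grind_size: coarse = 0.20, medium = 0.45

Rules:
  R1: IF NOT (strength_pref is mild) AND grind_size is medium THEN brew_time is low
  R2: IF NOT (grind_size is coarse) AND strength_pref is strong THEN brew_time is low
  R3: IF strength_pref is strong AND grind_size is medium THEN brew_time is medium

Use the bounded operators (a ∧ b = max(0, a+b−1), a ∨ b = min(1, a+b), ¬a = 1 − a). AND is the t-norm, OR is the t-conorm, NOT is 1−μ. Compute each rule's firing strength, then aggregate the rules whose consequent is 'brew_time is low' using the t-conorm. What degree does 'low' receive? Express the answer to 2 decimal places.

R1: ¬mild=1−0.69=0.31, medium=0.45; AND[max(0, a+b−1)] → w = 0.00
R2: ¬coarse=1−0.20=0.80, strong=0.76; AND[max(0, a+b−1)] → w = 0.56
R3: strong=0.76, medium=0.45; AND[max(0, a+b−1)] → w = 0.21
Rules with consequent 'low': {R1, R2} → strengths 0.00, 0.56
Aggregate via t-conorm [min(1, a+b)]: 0.56

0.56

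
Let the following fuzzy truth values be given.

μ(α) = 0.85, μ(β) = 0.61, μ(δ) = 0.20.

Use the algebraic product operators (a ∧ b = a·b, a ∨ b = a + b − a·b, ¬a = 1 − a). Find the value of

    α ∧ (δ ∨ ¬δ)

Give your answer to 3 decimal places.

¬δ = 1 − 0.2000 = 0.8000
δ ∨ ¬δ = a + b − a·b on (0.2000, 0.8000) = 0.8400
α ∧ (δ ∨ ¬δ) = a·b on (0.8500, 0.8400) = 0.7140

0.714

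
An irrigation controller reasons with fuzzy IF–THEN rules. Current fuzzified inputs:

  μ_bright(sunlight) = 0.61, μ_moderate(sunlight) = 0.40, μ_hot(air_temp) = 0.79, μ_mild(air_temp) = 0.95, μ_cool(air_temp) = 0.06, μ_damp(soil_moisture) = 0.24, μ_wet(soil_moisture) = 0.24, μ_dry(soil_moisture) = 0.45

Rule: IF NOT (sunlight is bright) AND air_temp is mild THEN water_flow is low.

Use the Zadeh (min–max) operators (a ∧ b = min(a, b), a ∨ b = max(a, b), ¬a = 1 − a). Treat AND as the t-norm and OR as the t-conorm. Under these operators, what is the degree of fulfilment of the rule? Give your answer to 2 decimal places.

0.39

firing strength: ¬bright=1−0.61=0.39, mild=0.95; AND[min(a, b)] → w = 0.39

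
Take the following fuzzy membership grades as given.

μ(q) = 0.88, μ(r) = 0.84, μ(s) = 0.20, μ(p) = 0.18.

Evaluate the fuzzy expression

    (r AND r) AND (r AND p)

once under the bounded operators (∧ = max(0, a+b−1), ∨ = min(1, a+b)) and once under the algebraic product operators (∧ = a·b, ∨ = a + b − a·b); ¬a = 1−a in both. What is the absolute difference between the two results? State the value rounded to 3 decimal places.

Under bounded:
  r AND r = max(0, a+b−1) on (0.84, 0.84) = 0.68
  r AND p = max(0, a+b−1) on (0.84, 0.18) = 0.02
  (r AND r) AND (r AND p) = max(0, a+b−1) on (0.68, 0.02) = 0.00
  → value = 0.0000
Under algebraic product:
  r AND r = a·b on (0.8400, 0.8400) = 0.7056
  r AND p = a·b on (0.8400, 0.1800) = 0.1512
  (r AND r) AND (r AND p) = a·b on (0.7056, 0.1512) = 0.1067
  → value = 0.1067
|0.0000 − 0.1067| = 0.107

0.107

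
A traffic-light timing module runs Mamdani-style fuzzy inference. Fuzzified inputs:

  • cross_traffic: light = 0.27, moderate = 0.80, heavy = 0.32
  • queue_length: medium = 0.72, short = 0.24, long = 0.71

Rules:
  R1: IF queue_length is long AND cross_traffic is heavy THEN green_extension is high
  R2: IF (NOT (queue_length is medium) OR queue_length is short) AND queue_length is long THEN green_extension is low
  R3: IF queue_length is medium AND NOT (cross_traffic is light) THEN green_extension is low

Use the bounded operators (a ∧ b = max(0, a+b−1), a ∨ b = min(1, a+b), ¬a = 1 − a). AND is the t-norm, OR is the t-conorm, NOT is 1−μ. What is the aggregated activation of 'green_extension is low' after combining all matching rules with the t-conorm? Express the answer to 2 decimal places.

R1: long=0.71, heavy=0.32; AND[max(0, a+b−1)] → w = 0.03
R2: (¬medium=1−0.72=0.28 OR short=0.24) = 0.52; AND[max(0, a+b−1)] with long=0.71 → w = 0.23
R3: medium=0.72, ¬light=1−0.27=0.73; AND[max(0, a+b−1)] → w = 0.45
Rules with consequent 'low': {R2, R3} → strengths 0.23, 0.45
Aggregate via t-conorm [min(1, a+b)]: 0.68

0.68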